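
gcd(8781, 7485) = 3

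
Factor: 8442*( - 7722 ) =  - 65189124 = - 2^2*3^5* 7^1*11^1*13^1 * 67^1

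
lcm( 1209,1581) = 20553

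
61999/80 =774 +79/80 = 774.99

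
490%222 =46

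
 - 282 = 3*( - 94)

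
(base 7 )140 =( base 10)77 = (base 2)1001101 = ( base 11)70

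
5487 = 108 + 5379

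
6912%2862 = 1188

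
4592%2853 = 1739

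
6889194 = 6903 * 998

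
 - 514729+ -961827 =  - 1476556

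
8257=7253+1004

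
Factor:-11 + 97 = 86= 2^1 * 43^1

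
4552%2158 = 236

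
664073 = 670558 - 6485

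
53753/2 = 53753/2= 26876.50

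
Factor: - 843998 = - 2^1*479^1*881^1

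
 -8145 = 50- 8195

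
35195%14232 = 6731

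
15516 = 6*2586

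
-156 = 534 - 690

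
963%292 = 87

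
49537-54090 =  - 4553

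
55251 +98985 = 154236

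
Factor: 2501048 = 2^3*11^1*97^1 * 293^1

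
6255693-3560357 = 2695336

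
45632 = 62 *736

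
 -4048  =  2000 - 6048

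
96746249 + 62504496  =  159250745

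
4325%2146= 33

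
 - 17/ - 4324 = 17/4324 = 0.00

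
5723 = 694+5029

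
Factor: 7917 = 3^1 * 7^1*13^1*29^1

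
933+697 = 1630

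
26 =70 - 44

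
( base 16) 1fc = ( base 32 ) FS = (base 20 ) 158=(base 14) 284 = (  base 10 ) 508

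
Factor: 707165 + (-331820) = 375345=3^2*5^1*19^1*439^1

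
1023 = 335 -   -  688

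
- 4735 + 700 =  - 4035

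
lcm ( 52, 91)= 364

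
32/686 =16/343=0.05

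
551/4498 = 551/4498 = 0.12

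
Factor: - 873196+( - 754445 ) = -3^3*23^1*2621^1 = - 1627641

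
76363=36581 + 39782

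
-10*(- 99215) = 992150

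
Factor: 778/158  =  79^( - 1)*389^1 = 389/79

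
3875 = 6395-2520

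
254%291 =254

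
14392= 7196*2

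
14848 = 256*58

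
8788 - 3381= 5407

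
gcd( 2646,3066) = 42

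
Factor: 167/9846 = 2^( - 1)*3^( - 2 )*167^1*547^( - 1) 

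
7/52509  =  7/52509=0.00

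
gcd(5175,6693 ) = 69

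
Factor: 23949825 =3^1*5^2 * 31^1 * 10301^1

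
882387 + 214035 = 1096422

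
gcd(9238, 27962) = 62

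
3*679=2037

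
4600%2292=16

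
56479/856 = 56479/856  =  65.98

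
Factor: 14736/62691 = 4912/20897=2^4 *307^1*20897^( - 1 )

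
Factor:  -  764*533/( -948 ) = 101803/237= 3^( - 1 )  *  13^1 * 41^1*79^(  -  1)* 191^1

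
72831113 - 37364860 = 35466253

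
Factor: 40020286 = 2^1 * 71^1*281833^1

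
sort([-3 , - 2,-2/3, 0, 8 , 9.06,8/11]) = [- 3, - 2, - 2/3, 0,8/11, 8, 9.06]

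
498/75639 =166/25213  =  0.01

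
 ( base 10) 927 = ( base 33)s3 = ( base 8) 1637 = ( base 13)564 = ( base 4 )32133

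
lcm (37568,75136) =75136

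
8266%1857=838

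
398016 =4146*96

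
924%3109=924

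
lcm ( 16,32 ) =32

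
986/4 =246  +  1/2 = 246.50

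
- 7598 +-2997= - 10595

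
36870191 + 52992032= 89862223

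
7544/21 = 7544/21 = 359.24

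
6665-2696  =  3969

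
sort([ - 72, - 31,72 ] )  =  [ - 72, - 31,72] 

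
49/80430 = 7/11490=0.00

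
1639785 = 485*3381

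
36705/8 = 4588 + 1/8  =  4588.12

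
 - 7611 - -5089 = -2522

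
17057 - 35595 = -18538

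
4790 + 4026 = 8816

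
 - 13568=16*(  -  848 )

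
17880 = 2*8940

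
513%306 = 207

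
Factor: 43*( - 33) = -3^1*11^1*43^1 = -  1419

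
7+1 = 8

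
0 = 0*( - 57416)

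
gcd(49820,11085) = 5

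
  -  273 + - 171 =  - 444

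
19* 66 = 1254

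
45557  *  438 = 19953966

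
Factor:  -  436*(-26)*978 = 2^4*3^1*13^1*109^1*163^1 = 11086608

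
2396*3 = 7188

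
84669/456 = 28223/152=185.68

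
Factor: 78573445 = 5^1*15714689^1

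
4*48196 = 192784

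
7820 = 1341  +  6479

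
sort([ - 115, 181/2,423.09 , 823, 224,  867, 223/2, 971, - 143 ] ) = [  -  143, - 115 , 181/2, 223/2,224 , 423.09, 823 , 867,971 ] 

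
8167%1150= 117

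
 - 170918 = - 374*457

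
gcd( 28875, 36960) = 1155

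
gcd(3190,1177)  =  11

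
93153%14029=8979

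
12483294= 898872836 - 886389542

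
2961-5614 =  - 2653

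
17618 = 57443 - 39825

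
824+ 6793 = 7617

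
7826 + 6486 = 14312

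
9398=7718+1680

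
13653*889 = 12137517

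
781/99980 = 781/99980 = 0.01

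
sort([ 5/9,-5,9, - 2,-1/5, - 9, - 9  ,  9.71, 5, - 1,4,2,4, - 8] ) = [ - 9,-9,-8, - 5, - 2,-1 , - 1/5, 5/9,2,4, 4,5,9, 9.71]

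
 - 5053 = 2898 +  - 7951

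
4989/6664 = 4989/6664 = 0.75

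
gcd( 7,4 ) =1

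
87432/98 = 43716/49 = 892.16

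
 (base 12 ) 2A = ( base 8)42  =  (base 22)1c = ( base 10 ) 34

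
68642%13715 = 67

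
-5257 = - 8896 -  - 3639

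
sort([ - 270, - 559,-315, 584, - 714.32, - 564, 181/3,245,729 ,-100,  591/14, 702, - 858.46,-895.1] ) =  [ - 895.1, - 858.46,- 714.32, -564, - 559, - 315,  -  270, - 100 , 591/14,181/3,245, 584,  702, 729 ]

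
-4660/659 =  - 4660/659 = - 7.07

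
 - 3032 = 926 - 3958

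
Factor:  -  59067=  - 3^2*6563^1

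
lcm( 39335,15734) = 78670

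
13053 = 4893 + 8160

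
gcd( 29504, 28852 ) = 4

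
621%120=21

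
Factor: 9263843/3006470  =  2^(  -  1)*5^(-1)*300647^(-1)*9263843^1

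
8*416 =3328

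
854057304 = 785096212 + 68961092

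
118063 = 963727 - 845664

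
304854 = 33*9238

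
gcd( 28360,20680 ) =40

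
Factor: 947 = 947^1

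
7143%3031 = 1081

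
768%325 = 118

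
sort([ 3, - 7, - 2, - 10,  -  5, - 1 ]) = [-10, - 7, - 5, - 2, - 1,  3 ]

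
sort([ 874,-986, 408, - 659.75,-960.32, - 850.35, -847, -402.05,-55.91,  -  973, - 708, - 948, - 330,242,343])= [ -986, - 973, - 960.32, - 948 ,  -  850.35, - 847, - 708,  -  659.75,- 402.05, - 330,-55.91, 242, 343, 408, 874]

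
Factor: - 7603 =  - 7603^1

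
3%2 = 1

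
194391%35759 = 15596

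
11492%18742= 11492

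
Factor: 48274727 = 349^1* 138323^1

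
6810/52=130 + 25/26 =130.96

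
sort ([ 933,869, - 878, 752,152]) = [ - 878,  152,752,869,933 ] 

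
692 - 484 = 208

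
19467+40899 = 60366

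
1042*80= 83360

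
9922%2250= 922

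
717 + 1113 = 1830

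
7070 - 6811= 259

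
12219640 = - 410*(- 29804)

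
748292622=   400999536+347293086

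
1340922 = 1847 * 726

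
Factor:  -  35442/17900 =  - 99/50 = - 2^( -1)*3^2*5^( - 2 )*11^1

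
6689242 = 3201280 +3487962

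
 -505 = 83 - 588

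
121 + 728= 849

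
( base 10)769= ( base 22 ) 1cl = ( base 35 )ly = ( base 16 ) 301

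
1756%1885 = 1756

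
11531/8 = 11531/8 = 1441.38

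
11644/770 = 15 + 47/385 = 15.12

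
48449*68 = 3294532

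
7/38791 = 7/38791 = 0.00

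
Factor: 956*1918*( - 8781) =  -2^3*3^1*7^1*137^1*239^1 * 2927^1   =  -16100911848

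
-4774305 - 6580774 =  - 11355079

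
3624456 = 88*41187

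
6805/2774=6805/2774 = 2.45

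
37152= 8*4644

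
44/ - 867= - 1 + 823/867=- 0.05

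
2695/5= 539 = 539.00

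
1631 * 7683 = 12530973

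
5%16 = 5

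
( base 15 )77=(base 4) 1300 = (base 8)160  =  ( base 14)80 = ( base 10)112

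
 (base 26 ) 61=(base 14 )B3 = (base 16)9D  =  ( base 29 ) 5c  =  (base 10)157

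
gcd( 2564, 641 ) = 641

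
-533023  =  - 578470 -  - 45447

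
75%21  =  12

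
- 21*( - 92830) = 1949430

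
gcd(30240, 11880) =1080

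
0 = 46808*0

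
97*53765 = 5215205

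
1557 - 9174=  - 7617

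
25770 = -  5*( - 5154 ) 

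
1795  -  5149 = - 3354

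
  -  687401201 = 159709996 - 847111197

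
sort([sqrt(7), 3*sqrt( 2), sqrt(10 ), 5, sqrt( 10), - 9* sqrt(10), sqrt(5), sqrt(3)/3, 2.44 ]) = [ - 9 *sqrt( 10) , sqrt( 3)/3, sqrt(5 ), 2.44, sqrt (7 ), sqrt( 10),sqrt( 10 ),3*sqrt ( 2), 5] 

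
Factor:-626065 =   -  5^1 * 11^1*11383^1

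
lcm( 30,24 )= 120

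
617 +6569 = 7186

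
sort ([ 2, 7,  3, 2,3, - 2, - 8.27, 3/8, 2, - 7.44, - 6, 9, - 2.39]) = [ - 8.27, - 7.44, - 6,- 2.39, - 2  ,  3/8, 2, 2,2,3, 3, 7,  9]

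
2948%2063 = 885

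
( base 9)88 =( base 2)1010000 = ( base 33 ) 2E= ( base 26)32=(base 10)80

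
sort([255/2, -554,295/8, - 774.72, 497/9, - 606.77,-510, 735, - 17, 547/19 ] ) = [ - 774.72, - 606.77 , - 554, - 510 , - 17,  547/19,295/8,497/9, 255/2,  735]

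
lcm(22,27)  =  594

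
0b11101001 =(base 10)233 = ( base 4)3221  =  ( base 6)1025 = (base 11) 1a2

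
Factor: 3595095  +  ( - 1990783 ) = 2^3 * 31^1*6469^1 = 1604312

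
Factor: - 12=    - 2^2 *3^1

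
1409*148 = 208532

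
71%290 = 71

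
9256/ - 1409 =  - 9256/1409 = - 6.57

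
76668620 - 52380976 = 24287644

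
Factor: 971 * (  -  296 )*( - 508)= 146007328  =  2^5*37^1*127^1 * 971^1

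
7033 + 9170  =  16203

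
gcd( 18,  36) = 18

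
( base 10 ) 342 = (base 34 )a2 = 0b101010110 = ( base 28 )c6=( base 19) I0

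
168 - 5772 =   -  5604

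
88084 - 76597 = 11487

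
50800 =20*2540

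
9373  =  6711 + 2662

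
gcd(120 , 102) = 6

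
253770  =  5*50754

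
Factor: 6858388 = 2^2*67^1*157^1*163^1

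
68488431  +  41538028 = 110026459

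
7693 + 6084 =13777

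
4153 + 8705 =12858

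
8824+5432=14256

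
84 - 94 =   -  10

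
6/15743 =6/15743 = 0.00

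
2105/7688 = 2105/7688= 0.27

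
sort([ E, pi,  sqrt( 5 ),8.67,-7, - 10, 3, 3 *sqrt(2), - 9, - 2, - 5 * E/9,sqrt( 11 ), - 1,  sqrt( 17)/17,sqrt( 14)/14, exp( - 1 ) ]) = [ - 10, - 9, - 7,-2,-5 * E/9,-1,sqrt (17 )/17 , sqrt( 14)/14, exp(  -  1 ),  sqrt( 5),E, 3, pi, sqrt(11) , 3 * sqrt(2), 8.67]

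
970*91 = 88270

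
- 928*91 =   -  84448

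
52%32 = 20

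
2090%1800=290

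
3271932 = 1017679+2254253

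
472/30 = 236/15= 15.73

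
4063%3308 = 755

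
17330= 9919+7411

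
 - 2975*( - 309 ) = 919275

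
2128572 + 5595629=7724201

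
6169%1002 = 157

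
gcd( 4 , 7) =1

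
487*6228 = 3033036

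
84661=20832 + 63829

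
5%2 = 1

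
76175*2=152350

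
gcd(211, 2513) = 1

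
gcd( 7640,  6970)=10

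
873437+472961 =1346398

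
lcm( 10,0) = 0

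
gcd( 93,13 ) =1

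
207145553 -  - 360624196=567769749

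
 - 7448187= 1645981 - 9094168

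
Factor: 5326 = 2^1*2663^1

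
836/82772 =209/20693= 0.01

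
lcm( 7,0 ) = 0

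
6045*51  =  308295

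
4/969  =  4/969 =0.00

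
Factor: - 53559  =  -3^2*11^1*541^1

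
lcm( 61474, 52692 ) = 368844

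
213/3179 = 213/3179  =  0.07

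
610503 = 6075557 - 5465054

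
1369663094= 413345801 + 956317293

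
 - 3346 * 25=  -  83650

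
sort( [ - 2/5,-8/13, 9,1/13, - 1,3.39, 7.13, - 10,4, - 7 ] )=[ - 10, - 7, - 1, - 8/13,-2/5,  1/13 , 3.39,4,7.13, 9] 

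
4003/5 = 4003/5 = 800.60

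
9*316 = 2844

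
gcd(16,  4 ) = 4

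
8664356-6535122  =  2129234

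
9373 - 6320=3053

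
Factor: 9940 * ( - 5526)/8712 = -5^1*7^1*11^( - 2)*71^1*307^1 = - 762895/121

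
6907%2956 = 995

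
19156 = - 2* ( - 9578)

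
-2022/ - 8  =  252 + 3/4 = 252.75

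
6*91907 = 551442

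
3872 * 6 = 23232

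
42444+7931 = 50375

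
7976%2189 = 1409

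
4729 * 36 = 170244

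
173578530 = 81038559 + 92539971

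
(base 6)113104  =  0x2620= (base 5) 303020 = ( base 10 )9760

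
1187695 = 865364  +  322331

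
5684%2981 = 2703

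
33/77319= 1/2343 = 0.00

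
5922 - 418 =5504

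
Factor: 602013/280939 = 3^1*200671^1*280939^( - 1)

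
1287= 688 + 599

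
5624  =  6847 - 1223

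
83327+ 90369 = 173696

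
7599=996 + 6603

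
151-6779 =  - 6628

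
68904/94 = 733 + 1/47  =  733.02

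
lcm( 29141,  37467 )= 262269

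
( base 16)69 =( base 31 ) 3C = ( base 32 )39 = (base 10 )105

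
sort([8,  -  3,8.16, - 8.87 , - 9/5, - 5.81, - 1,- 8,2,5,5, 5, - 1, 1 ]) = [-8.87,-8, - 5.81, - 3, - 9/5, - 1, - 1,1,2,5 , 5,5,8, 8.16]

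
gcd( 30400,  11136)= 64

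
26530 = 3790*7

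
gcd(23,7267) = 1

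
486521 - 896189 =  - 409668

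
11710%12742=11710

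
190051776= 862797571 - 672745795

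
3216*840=2701440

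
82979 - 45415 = 37564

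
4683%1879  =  925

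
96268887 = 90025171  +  6243716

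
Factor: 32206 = 2^1*16103^1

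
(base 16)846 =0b100001000110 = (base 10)2118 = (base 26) 33C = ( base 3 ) 2220110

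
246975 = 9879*25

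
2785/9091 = 2785/9091 = 0.31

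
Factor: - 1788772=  - 2^2*447193^1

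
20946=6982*3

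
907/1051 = 907/1051 = 0.86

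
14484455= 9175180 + 5309275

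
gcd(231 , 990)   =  33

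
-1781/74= - 1781/74 = -  24.07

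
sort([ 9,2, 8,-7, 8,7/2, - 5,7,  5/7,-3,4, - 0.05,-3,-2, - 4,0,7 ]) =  [-7, - 5,-4, -3, -3, - 2, - 0.05, 0,5/7,2,7/2 , 4,7,  7,8,8, 9] 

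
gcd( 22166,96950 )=2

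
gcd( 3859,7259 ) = 17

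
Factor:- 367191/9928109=-3^2*11^1*41^ (-1)*463^(-1)*523^(  -  1)*3709^1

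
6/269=6/269 = 0.02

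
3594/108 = 599/18  =  33.28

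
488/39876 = 122/9969=0.01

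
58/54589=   58/54589 = 0.00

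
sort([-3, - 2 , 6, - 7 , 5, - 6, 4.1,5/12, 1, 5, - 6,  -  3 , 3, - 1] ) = [ - 7, - 6,-6,-3,  -  3, - 2 , -1, 5/12 , 1,3,4.1,  5, 5,6]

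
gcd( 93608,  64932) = 4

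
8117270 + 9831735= 17949005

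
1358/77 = 17 + 7/11= 17.64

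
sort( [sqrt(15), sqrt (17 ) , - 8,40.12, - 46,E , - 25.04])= [ - 46, - 25.04, - 8 , E, sqrt(15) , sqrt( 17 ) , 40.12] 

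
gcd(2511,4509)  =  27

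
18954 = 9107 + 9847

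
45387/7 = 45387/7 =6483.86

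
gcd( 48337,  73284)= 1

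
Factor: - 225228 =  - 2^2*  3^1*137^2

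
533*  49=26117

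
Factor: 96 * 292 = 2^7*3^1*73^1 = 28032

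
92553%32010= 28533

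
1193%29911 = 1193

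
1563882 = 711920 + 851962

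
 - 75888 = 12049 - 87937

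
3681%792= 513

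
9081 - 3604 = 5477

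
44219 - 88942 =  - 44723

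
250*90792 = 22698000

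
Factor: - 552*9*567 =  - 2^3*3^7* 7^1*23^1 = - 2816856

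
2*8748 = 17496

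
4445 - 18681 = -14236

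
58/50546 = 29/25273 = 0.00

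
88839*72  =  6396408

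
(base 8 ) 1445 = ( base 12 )571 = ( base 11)672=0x325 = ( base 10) 805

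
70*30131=2109170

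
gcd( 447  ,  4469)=1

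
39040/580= 67 + 9/29 = 67.31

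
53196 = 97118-43922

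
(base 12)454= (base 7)1603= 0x280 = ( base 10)640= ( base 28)mo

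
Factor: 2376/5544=3/7 = 3^1*7^(-1)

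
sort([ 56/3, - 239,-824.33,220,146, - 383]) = [-824.33,-383,-239,56/3,146,220]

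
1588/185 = 1588/185 = 8.58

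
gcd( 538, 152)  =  2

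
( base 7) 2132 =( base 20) 1hi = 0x2F6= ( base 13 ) 464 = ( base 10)758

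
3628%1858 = 1770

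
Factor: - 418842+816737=397895  =  5^1*79579^1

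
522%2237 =522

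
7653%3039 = 1575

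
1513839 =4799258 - 3285419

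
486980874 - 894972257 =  - 407991383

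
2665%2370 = 295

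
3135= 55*57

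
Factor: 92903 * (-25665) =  - 3^1*5^1 * 29^1*59^1 * 61^1*1523^1 = -  2384355495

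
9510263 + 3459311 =12969574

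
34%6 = 4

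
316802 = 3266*97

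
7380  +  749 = 8129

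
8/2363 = 8/2363 = 0.00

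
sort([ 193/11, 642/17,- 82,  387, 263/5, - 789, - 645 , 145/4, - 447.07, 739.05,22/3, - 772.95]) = [ - 789, - 772.95, - 645, - 447.07, - 82, 22/3,193/11, 145/4, 642/17, 263/5, 387, 739.05]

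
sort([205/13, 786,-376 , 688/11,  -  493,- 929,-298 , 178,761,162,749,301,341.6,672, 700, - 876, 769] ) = [- 929, - 876,  -  493 ,-376,  -  298,205/13, 688/11,162, 178, 301,  341.6,672, 700,749,761, 769,786 ] 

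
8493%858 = 771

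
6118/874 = 7 = 7.00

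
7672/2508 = 3 + 37/627   =  3.06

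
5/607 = 5/607=   0.01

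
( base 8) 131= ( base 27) 38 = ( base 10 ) 89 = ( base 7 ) 155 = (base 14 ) 65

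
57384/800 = 71+73/100 = 71.73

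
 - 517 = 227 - 744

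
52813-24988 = 27825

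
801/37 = 21 + 24/37 = 21.65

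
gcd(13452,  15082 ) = 2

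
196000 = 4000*49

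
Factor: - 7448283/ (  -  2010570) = 2^ (-1 )*3^1*5^( - 1)*29^ ( - 1) * 61^1*2311^( - 1)*13567^1= 2482761/670190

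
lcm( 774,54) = 2322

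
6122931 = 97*63123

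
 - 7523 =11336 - 18859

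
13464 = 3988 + 9476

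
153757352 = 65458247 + 88299105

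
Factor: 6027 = 3^1 * 7^2 * 41^1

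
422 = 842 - 420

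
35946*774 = 27822204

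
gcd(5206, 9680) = 2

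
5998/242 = 2999/121 = 24.79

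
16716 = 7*2388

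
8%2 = 0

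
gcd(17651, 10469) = 19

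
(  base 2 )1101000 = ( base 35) 2Y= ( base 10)104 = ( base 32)38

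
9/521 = 9/521 = 0.02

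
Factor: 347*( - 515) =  - 5^1 * 103^1*347^1 = -178705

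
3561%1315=931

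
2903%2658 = 245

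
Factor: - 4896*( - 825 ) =4039200 = 2^5 * 3^3*5^2 * 11^1 * 17^1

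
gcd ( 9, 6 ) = 3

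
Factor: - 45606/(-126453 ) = 2^1*11^1*61^(-1 ) = 22/61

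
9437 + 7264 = 16701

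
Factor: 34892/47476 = 61/83 =61^1*83^( - 1 ) 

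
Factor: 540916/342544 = 499/316  =  2^(-2)*79^( - 1 )*499^1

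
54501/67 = 54501/67=   813.45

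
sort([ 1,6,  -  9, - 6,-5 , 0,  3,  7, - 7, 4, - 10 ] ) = [ - 10, - 9, - 7,- 6, - 5,0,1,  3,  4,6,7 ] 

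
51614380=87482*590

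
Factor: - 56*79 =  - 4424 = - 2^3*7^1*79^1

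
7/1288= 1/184 = 0.01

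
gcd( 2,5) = 1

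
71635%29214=13207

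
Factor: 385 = 5^1*7^1*11^1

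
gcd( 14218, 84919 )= 1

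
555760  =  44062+511698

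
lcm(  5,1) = 5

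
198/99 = 2 = 2.00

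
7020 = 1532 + 5488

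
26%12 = 2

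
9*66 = 594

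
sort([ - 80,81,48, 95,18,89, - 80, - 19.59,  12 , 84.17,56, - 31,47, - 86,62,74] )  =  [ - 86,-80, - 80 , - 31, - 19.59,12,18,47,  48,56,62,74,81, 84.17, 89,95]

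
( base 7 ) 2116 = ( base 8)1354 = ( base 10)748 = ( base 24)174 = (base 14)3b6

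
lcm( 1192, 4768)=4768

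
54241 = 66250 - 12009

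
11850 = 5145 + 6705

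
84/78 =1  +  1/13 =1.08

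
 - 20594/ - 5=4118+4/5 = 4118.80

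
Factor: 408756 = 2^2*  3^1 *23^1*1481^1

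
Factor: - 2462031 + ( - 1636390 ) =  - 107^1*38303^1 = - 4098421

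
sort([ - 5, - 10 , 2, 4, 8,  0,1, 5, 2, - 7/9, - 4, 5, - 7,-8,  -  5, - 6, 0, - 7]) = [ - 10, - 8, -7 , - 7, - 6,  -  5, - 5,-4 , - 7/9,0,0, 1, 2, 2,4, 5 , 5, 8]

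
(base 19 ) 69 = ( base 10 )123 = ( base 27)4f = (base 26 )4J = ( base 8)173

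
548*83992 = 46027616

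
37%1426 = 37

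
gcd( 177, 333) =3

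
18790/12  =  1565 + 5/6 = 1565.83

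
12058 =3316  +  8742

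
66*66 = 4356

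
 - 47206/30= - 1574+7/15 = - 1573.53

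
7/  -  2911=-7/2911 = -0.00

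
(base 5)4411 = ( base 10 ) 606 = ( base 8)1136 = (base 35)HB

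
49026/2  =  24513 = 24513.00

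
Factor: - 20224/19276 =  - 2^6*61^( - 1 ) = - 64/61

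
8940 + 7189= 16129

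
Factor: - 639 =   -  3^2*71^1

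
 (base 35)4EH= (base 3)21102021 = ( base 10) 5407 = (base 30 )607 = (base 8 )12437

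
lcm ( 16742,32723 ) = 719906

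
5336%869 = 122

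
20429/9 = 20429/9 = 2269.89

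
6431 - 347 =6084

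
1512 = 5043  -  3531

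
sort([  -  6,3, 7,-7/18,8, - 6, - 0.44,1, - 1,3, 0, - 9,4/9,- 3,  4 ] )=[ - 9, - 6, - 6,-3, - 1,-0.44, - 7/18,0,  4/9,1,3,3,  4, 7, 8]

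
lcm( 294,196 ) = 588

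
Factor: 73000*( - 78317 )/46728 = - 714642625/5841 = -3^( - 2)*5^3*11^( - 1)*59^( - 1 )*73^1*78317^1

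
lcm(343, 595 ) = 29155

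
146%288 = 146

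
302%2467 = 302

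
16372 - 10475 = 5897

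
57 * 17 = 969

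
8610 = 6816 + 1794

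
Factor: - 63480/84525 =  - 2^3*5^( - 1 )*7^( - 2)*23^1 = - 184/245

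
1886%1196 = 690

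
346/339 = 346/339 = 1.02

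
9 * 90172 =811548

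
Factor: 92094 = 2^1*3^1*15349^1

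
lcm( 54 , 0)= 0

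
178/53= 3 + 19/53 = 3.36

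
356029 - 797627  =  -441598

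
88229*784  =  69171536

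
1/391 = 1/391 = 0.00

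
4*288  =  1152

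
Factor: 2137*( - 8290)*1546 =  - 2^2*5^1 * 773^1*829^1 * 2137^1 = -27388518580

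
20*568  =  11360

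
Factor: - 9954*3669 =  - 36521226 = - 2^1*3^3*7^1*79^1* 1223^1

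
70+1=71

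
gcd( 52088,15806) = 2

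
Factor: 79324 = 2^2*7^1*2833^1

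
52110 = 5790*9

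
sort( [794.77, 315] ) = [ 315,794.77 ] 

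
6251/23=271 + 18/23   =  271.78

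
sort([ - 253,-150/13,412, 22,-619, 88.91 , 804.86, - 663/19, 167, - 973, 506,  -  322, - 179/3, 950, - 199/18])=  [ - 973, - 619,  -  322,-253, - 179/3, - 663/19,  -  150/13, - 199/18,22, 88.91,167, 412, 506,  804.86, 950 ]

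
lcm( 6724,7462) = 611884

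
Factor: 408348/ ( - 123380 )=-3^3*5^ ( - 1)*19^1*31^(-1 ) =- 513/155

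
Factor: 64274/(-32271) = -2^1*3^(-1) *7^1*31^ ( -1 )*347^( - 1 )*4591^1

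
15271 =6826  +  8445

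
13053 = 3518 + 9535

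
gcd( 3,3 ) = 3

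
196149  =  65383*3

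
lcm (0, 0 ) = 0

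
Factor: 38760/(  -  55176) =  - 85/121= -  5^1 * 11^( - 2)*17^1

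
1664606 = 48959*34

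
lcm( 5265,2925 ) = 26325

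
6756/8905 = 6756/8905  =  0.76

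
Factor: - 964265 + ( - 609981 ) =-2^1 * 787123^1 = -  1574246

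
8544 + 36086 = 44630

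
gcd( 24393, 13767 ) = 3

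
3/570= 1/190 = 0.01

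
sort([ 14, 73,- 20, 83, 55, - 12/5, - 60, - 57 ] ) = [-60,  -  57,-20,-12/5,14 , 55, 73,  83 ] 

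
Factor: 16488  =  2^3*3^2*229^1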